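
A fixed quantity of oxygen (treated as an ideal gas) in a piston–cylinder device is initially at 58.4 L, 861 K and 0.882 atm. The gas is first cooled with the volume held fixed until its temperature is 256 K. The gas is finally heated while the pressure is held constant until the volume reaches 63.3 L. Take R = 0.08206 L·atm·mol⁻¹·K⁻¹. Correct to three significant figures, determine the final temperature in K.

Isochoric, so P/T is constant: V₂ = V₁; P₂ = P₁·(T₂/T₁) = 0.2622 atm.
P constant ⇒ V ∝ T: P₃ = P₂; T₃ = T₂·(V₃/V₂) = 277.5 K.

T₃ ≈ 277 K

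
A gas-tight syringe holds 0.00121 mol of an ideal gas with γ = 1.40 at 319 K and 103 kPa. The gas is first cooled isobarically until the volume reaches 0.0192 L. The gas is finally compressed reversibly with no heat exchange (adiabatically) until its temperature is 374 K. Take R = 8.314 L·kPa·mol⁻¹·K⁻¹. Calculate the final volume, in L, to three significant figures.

V₃ ≈ 0.00385 L

From PV = nRT: V₁ = nRT₁/P₁ = 0.03116 L.
P constant ⇒ V ∝ T: P₂ = P₁; T₂ = T₁·(V₂/V₁) = 196.6 K.
Reversible adiabatic, γ = 1.40: P₃ = P₂·(T₃/T₂)^(γ/(γ−1)) = 978.3 kPa; V₃ = V₂·(T₂/T₃)^(1/(γ−1)) = 0.003846 L.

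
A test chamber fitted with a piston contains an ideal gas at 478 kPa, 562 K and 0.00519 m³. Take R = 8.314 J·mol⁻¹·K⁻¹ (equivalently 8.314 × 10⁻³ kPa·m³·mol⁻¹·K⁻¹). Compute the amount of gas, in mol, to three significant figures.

n ≈ 0.531 mol

PV = nRT ⇒ n = PV/(RT) = (478 × 0.00519) / (8.314 × 10⁻³ × 562)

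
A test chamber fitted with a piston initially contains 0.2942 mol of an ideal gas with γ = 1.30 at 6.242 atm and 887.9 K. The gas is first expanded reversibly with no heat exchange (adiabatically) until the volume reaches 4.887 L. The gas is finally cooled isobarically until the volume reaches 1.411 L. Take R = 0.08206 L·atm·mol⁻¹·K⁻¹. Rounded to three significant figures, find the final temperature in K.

T₃ ≈ 231 K

From PV = nRT: V₁ = nRT₁/P₁ = 3.434 L.
Reversible adiabatic, γ = 1.30: T₂ = T₁·(V₁/V₂)^(γ−1) = 798.7 K; P₂ = P₁·(V₁/V₂)^γ = 3.946 atm.
Isobaric, so V/T is constant: P₃ = P₂; T₃ = T₂·(V₃/V₂) = 230.6 K.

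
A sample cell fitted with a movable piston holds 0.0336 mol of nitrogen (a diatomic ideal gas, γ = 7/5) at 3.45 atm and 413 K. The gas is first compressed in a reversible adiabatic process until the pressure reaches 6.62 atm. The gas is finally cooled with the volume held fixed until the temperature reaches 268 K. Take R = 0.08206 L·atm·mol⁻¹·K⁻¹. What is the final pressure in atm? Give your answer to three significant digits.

From PV = nRT: V₁ = nRT₁/P₁ = 0.3301 L.
Adiabatic (γ = 7/5), T V^(γ−1) and P V^γ constant: T₂ = T₁·(P₂/P₁)^((γ−1)/γ) = 497.5 K; V₂ = V₁·(P₁/P₂)^(1/γ) = 0.2072 L.
V constant ⇒ P ∝ T: V₃ = V₂; P₃ = P₂·(T₃/T₂) = 3.566 atm.

P₃ ≈ 3.57 atm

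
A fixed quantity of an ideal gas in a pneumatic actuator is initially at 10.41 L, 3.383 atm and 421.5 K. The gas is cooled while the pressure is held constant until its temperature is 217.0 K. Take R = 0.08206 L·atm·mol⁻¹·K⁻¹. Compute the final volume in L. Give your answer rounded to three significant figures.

V₂ ≈ 5.36 L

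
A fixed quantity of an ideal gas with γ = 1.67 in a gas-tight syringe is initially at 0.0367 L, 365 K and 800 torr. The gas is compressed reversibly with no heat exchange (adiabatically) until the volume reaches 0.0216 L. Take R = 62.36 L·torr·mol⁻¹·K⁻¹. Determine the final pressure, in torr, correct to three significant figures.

Adiabatic (γ = 1.67), T V^(γ−1) and P V^γ constant: T₂ = T₁·(V₁/V₂)^(γ−1) = 520.6 K; P₂ = P₁·(V₁/V₂)^γ = 1939 torr.

P₂ ≈ 1.94e+03 torr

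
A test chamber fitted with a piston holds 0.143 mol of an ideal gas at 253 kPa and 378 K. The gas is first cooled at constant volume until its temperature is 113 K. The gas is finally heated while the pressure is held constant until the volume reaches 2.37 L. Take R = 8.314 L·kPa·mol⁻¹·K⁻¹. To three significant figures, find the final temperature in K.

From PV = nRT: V₁ = nRT₁/P₁ = 1.776 L.
Isochoric, so P/T is constant: V₂ = V₁; P₂ = P₁·(T₂/T₁) = 75.63 kPa.
Isobaric, so V/T is constant: P₃ = P₂; T₃ = T₂·(V₃/V₂) = 150.8 K.

T₃ ≈ 151 K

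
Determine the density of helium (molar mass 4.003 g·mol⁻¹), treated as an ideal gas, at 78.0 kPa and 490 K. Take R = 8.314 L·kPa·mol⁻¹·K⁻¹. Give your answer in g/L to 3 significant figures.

ρ = PM/(RT) = (78.0 × 4.003) / (8.314 × 490.0)

ρ ≈ 0.0766 g/L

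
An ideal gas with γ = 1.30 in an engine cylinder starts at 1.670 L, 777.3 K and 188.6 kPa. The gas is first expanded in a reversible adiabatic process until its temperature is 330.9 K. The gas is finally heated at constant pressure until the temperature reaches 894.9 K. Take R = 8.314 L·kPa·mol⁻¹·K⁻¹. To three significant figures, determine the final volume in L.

Adiabatic (γ = 1.30), T V^(γ−1) and P V^γ constant: P₂ = P₁·(T₂/T₁)^(γ/(γ−1)) = 4.660 kPa; V₂ = V₁·(T₁/T₂)^(1/(γ−1)) = 28.78 L.
Isobaric, so V/T is constant: P₃ = P₂; V₃ = V₂·(T₃/T₂) = 77.82 L.

V₃ ≈ 77.8 L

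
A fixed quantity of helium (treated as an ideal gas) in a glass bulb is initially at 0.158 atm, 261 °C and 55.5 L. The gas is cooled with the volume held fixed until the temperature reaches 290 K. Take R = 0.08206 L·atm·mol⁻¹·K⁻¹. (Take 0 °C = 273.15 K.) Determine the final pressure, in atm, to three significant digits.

P₂ ≈ 0.0858 atm

Convert: T₁ = 534.1 K.
Isochoric, so P/T is constant: V₂ = V₁; P₂ = P₁·(T₂/T₁) = 0.08578 atm.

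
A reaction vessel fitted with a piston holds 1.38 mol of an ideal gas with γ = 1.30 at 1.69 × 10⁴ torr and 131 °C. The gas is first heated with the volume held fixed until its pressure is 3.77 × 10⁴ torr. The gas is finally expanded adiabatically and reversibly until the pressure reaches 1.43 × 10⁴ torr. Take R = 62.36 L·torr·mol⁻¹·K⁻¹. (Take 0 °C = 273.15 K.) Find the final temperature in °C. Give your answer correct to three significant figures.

Convert: T₁ = 404.1 K.
From PV = nRT: V₁ = nRT₁/P₁ = 2.058 L.
Isochoric, so P/T is constant: V₂ = V₁; T₂ = T₁·(P₂/P₁) = 901.6 K.
Reversible adiabatic, γ = 1.30: T₃ = T₂·(P₃/P₂)^((γ−1)/γ) = 720.8 K; V₃ = V₂·(P₂/P₃)^(1/γ) = 4.338 L.

T₃ ≈ 448 °C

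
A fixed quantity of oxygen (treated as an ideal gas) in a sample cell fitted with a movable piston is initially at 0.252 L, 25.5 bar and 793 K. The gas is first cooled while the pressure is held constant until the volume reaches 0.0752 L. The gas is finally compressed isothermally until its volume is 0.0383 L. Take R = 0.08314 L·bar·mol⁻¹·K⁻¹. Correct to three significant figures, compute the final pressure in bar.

P constant ⇒ V ∝ T: P₂ = P₁; T₂ = T₁·(V₂/V₁) = 236.6 K.
T constant ⇒ Boyle's law P V = const: T₃ = T₂; P₃ = P₂·(V₂/V₃) = 50.07 bar.

P₃ ≈ 50.1 bar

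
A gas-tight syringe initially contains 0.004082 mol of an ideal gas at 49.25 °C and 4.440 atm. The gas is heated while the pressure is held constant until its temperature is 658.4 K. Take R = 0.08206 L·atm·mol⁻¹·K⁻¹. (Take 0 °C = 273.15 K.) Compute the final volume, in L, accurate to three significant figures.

V₂ ≈ 0.0497 L

Convert: T₁ = 322.4 K.
From PV = nRT: V₁ = nRT₁/P₁ = 0.02432 L.
P constant ⇒ V ∝ T: P₂ = P₁; V₂ = V₁·(T₂/T₁) = 0.04967 L.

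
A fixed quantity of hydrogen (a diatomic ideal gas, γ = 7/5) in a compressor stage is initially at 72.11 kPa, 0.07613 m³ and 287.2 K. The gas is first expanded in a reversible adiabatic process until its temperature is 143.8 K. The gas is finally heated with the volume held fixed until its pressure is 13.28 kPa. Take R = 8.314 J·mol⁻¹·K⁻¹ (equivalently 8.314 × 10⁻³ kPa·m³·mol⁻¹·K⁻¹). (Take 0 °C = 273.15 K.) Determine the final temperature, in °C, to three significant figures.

T₃ ≈ 25.0 °C

Adiabatic (γ = 7/5), T V^(γ−1) and P V^γ constant: P₂ = P₁·(T₂/T₁)^(γ/(γ−1)) = 6.405 kPa; V₂ = V₁·(T₁/T₂)^(1/(γ−1)) = 0.4292 m³.
Isochoric, so P/T is constant: V₃ = V₂; T₃ = T₂·(P₃/P₂) = 298.2 K.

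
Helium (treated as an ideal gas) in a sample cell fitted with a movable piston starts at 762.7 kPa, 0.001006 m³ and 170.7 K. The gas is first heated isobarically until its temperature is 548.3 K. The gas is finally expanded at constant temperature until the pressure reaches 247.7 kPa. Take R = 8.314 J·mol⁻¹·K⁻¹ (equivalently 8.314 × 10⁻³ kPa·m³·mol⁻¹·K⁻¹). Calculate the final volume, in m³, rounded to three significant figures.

P constant ⇒ V ∝ T: P₂ = P₁; V₂ = V₁·(T₂/T₁) = 0.003231 m³.
T constant ⇒ Boyle's law P V = const: T₃ = T₂; V₃ = V₂·(P₂/P₃) = 0.009950 m³.

V₃ ≈ 0.00995 m³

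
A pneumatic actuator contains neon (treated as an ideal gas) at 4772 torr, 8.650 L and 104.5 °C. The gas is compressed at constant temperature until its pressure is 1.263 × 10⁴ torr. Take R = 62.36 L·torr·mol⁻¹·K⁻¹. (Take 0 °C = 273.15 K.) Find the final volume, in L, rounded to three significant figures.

V₂ ≈ 3.27 L

Convert: T₁ = 377.6 K.
Isothermal, so P V is constant: T₂ = T₁; V₂ = V₁·(P₁/P₂) = 3.268 L.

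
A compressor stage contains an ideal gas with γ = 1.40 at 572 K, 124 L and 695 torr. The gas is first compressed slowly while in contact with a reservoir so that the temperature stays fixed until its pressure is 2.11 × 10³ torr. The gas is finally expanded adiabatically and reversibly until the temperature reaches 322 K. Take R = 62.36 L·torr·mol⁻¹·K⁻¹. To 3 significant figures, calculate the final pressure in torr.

P₃ ≈ 282 torr

T constant ⇒ Boyle's law P V = const: T₂ = T₁; V₂ = V₁·(P₁/P₂) = 40.84 L.
Adiabatic (γ = 1.40), T V^(γ−1) and P V^γ constant: P₃ = P₂·(T₃/T₂)^(γ/(γ−1)) = 282.4 torr; V₃ = V₂·(T₂/T₃)^(1/(γ−1)) = 171.8 L.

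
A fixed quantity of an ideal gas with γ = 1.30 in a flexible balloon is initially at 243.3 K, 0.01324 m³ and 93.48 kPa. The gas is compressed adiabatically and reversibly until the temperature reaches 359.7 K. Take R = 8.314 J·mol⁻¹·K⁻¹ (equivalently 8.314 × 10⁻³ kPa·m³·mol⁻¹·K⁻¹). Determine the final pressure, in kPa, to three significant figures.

P₂ ≈ 509 kPa

Reversible adiabatic, γ = 1.30: P₂ = P₁·(T₂/T₁)^(γ/(γ−1)) = 508.8 kPa; V₂ = V₁·(T₁/T₂)^(1/(γ−1)) = 0.003597 m³.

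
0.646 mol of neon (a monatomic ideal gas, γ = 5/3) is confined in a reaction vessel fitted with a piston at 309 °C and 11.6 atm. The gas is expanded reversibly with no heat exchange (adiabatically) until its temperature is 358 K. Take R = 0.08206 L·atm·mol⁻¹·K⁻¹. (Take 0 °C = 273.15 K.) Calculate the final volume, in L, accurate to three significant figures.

Convert: T₁ = 582.1 K.
From PV = nRT: V₁ = nRT₁/P₁ = 2.660 L.
Adiabatic (γ = 5/3), T V^(γ−1) and P V^γ constant: P₂ = P₁·(T₂/T₁)^(γ/(γ−1)) = 3.440 atm; V₂ = V₁·(T₁/T₂)^(1/(γ−1)) = 5.517 L.

V₂ ≈ 5.52 L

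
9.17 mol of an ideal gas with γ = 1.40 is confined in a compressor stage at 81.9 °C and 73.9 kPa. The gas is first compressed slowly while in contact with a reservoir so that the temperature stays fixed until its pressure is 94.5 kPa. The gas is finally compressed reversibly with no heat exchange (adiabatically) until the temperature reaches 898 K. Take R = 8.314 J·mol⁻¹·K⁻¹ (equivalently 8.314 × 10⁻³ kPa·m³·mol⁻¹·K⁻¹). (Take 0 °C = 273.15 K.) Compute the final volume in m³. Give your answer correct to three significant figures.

Convert: T₁ = 355.0 K.
From PV = nRT: V₁ = nRT₁/P₁ = 0.3663 m³.
T constant ⇒ Boyle's law P V = const: T₂ = T₁; V₂ = V₁·(P₁/P₂) = 0.2864 m³.
Adiabatic (γ = 1.40), T V^(γ−1) and P V^γ constant: P₃ = P₂·(T₃/T₂)^(γ/(γ−1)) = 2432 kPa; V₃ = V₂·(T₂/T₃)^(1/(γ−1)) = 0.02816 m³.

V₃ ≈ 0.0282 m³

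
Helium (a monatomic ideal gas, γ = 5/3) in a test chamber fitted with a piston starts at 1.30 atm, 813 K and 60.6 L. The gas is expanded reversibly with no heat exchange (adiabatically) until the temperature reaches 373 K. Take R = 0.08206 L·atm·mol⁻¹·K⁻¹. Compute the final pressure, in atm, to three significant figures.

P₂ ≈ 0.185 atm

Reversible adiabatic, γ = 5/3: P₂ = P₁·(T₂/T₁)^(γ/(γ−1)) = 0.1853 atm; V₂ = V₁·(T₁/T₂)^(1/(γ−1)) = 195.0 L.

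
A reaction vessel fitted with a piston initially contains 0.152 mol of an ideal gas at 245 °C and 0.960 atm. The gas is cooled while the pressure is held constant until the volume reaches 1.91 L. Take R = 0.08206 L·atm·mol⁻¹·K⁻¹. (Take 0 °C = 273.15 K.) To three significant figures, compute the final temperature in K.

Convert: T₁ = 518.1 K.
From PV = nRT: V₁ = nRT₁/P₁ = 6.732 L.
Isobaric, so V/T is constant: P₂ = P₁; T₂ = T₁·(V₂/V₁) = 147.0 K.

T₂ ≈ 147 K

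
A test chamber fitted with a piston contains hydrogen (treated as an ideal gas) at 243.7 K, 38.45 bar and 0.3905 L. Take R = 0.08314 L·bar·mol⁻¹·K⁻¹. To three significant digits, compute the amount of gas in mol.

n ≈ 0.741 mol

PV = nRT ⇒ n = PV/(RT) = (38.45 × 0.3905) / (0.08314 × 243.7)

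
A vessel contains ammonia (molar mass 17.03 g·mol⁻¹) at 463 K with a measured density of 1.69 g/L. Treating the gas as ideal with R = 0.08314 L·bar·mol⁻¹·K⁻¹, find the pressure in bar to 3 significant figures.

P ≈ 3.82 bar

ρ = PM/(RT) ⇒ P = ρRT/M = (1.69 × 0.08314 × 463.0) / 17.03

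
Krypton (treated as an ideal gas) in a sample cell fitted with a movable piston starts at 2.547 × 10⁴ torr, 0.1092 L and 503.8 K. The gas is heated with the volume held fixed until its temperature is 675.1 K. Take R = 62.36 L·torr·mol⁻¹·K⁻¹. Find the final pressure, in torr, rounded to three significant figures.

P₂ ≈ 3.41e+04 torr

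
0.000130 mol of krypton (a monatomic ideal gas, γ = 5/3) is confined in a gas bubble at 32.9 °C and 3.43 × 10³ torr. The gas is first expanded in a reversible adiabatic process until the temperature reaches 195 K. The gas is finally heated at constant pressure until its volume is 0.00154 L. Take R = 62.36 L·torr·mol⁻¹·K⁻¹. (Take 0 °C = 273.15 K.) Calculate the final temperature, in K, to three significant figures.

T₃ ≈ 211 K

Convert: T₁ = 306.0 K.
From PV = nRT: V₁ = nRT₁/P₁ = 0.0007233 L.
Reversible adiabatic, γ = 5/3: P₂ = P₁·(T₂/T₁)^(γ/(γ−1)) = 1111 torr; V₂ = V₁·(T₁/T₂)^(1/(γ−1)) = 0.001422 L.
Isobaric, so V/T is constant: P₃ = P₂; T₃ = T₂·(V₃/V₂) = 211.1 K.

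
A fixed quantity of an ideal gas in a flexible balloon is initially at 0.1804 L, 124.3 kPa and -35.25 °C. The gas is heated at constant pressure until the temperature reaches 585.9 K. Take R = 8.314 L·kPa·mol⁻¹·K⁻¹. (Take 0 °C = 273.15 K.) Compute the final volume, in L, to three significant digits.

V₂ ≈ 0.444 L

Convert: T₁ = 237.9 K.
Isobaric, so V/T is constant: P₂ = P₁; V₂ = V₁·(T₂/T₁) = 0.4443 L.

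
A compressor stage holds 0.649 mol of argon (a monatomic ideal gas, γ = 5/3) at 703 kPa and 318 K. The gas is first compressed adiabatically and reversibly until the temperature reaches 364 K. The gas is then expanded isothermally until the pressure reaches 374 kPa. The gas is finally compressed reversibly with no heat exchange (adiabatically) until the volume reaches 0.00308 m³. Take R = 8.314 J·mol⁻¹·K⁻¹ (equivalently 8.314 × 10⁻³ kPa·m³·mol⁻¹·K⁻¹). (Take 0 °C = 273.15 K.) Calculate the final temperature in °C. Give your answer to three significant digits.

From PV = nRT: V₁ = nRT₁/P₁ = 0.002441 m³.
Reversible adiabatic, γ = 5/3: P₂ = P₁·(T₂/T₁)^(γ/(γ−1)) = 985.5 kPa; V₂ = V₁·(T₁/T₂)^(1/(γ−1)) = 0.001993 m³.
T constant ⇒ Boyle's law P V = const: T₃ = T₂; V₃ = V₂·(P₂/P₃) = 0.005252 m³.
Adiabatic (γ = 5/3), T V^(γ−1) and P V^γ constant: T₄ = T₃·(V₃/V₄)^(γ−1) = 519.5 K; P₄ = P₃·(V₃/V₄)^γ = 910.1 kPa.

T₄ ≈ 246 °C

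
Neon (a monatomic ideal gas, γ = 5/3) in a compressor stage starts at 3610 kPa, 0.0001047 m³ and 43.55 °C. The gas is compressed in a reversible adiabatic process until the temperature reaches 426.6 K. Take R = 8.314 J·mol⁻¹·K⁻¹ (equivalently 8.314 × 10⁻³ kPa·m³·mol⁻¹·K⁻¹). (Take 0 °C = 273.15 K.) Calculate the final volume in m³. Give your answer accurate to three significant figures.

V₂ ≈ 6.70e-05 m³

Convert: T₁ = 316.7 K.
Reversible adiabatic, γ = 5/3: P₂ = P₁·(T₂/T₁)^(γ/(γ−1)) = 7602 kPa; V₂ = V₁·(T₁/T₂)^(1/(γ−1)) = 6.697e-05 m³.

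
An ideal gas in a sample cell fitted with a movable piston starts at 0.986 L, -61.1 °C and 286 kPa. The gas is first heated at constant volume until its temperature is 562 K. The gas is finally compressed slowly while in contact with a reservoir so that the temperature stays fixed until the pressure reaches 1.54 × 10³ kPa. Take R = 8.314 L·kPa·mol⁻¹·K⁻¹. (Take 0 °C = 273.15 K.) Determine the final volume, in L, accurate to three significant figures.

V₃ ≈ 0.485 L

Convert: T₁ = 212.0 K.
V constant ⇒ P ∝ T: V₂ = V₁; P₂ = P₁·(T₂/T₁) = 758.0 kPa.
Isothermal, so P V is constant: T₃ = T₂; V₃ = V₂·(P₂/P₃) = 0.4853 L.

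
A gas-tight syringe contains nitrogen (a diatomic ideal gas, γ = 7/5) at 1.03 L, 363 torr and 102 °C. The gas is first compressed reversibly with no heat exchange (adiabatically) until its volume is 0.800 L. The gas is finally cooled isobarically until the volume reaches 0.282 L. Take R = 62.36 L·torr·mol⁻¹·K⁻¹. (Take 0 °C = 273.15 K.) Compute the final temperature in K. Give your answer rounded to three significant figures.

T₃ ≈ 146 K

Convert: T₁ = 375.1 K.
Reversible adiabatic, γ = 7/5: T₂ = T₁·(V₁/V₂)^(γ−1) = 415.1 K; P₂ = P₁·(V₁/V₂)^γ = 517.1 torr.
Isobaric, so V/T is constant: P₃ = P₂; T₃ = T₂·(V₃/V₂) = 146.3 K.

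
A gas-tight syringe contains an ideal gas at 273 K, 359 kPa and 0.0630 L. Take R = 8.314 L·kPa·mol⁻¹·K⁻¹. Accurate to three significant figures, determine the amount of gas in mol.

n ≈ 0.00996 mol

PV = nRT ⇒ n = PV/(RT) = (359 × 0.0630) / (8.314 × 273)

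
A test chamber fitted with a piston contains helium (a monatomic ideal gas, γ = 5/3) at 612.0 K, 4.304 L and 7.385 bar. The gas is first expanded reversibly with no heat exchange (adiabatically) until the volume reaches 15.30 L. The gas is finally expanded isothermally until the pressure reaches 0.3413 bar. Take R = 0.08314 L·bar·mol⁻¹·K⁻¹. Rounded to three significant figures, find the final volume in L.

V₃ ≈ 40.0 L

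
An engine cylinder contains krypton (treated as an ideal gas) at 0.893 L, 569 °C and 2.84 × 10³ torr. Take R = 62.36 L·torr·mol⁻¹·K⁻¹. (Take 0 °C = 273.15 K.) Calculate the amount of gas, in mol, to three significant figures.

Convert: T = 842.15 K.
PV = nRT ⇒ n = PV/(RT) = (2.84e+03 × 0.893) / (62.36 × 842.15)

n ≈ 0.0483 mol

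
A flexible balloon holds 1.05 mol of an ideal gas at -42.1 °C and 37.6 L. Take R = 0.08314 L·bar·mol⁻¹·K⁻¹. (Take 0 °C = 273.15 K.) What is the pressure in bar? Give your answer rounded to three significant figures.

P ≈ 0.536 bar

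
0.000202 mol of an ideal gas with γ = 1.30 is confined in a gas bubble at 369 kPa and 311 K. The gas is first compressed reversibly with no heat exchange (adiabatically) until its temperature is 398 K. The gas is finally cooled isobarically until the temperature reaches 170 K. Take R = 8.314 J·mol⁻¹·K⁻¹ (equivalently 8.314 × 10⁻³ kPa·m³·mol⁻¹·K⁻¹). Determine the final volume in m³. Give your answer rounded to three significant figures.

V₃ ≈ 2.66e-07 m³

From PV = nRT: V₁ = nRT₁/P₁ = 1.415e-06 m³.
Reversible adiabatic, γ = 1.30: P₂ = P₁·(T₂/T₁)^(γ/(γ−1)) = 1075 kPa; V₂ = V₁·(T₁/T₂)^(1/(γ−1)) = 6.220e-07 m³.
P constant ⇒ V ∝ T: P₃ = P₂; V₃ = V₂·(T₃/T₂) = 2.657e-07 m³.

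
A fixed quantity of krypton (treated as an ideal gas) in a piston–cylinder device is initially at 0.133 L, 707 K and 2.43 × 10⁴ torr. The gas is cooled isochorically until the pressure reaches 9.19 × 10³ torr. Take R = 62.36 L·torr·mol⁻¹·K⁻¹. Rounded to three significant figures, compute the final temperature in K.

Isochoric, so P/T is constant: V₂ = V₁; T₂ = T₁·(P₂/P₁) = 267.4 K.

T₂ ≈ 267 K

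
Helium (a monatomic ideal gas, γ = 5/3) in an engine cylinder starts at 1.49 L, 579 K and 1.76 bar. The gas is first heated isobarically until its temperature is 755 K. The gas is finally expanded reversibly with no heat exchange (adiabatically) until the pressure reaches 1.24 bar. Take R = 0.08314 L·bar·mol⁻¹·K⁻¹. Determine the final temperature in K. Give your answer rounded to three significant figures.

P constant ⇒ V ∝ T: P₂ = P₁; V₂ = V₁·(T₂/T₁) = 1.943 L.
Reversible adiabatic, γ = 5/3: T₃ = T₂·(P₃/P₂)^((γ−1)/γ) = 656.3 K; V₃ = V₂·(P₂/P₃)^(1/γ) = 2.397 L.

T₃ ≈ 656 K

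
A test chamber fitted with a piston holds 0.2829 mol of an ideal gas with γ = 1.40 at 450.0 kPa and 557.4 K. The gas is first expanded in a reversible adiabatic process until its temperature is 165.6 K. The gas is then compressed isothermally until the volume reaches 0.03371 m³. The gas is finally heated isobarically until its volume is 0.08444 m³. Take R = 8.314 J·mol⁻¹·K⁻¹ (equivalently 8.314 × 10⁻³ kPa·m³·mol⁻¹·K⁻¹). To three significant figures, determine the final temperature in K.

T₄ ≈ 415 K

From PV = nRT: V₁ = nRT₁/P₁ = 0.002913 m³.
Adiabatic (γ = 1.40), T V^(γ−1) and P V^γ constant: P₂ = P₁·(T₂/T₁)^(γ/(γ−1)) = 6.432 kPa; V₂ = V₁·(T₁/T₂)^(1/(γ−1)) = 0.06056 m³.
T constant ⇒ Boyle's law P V = const: T₃ = T₂; P₃ = P₂·(V₂/V₃) = 11.55 kPa.
Isobaric, so V/T is constant: P₄ = P₃; T₄ = T₃·(V₄/V₃) = 414.8 K.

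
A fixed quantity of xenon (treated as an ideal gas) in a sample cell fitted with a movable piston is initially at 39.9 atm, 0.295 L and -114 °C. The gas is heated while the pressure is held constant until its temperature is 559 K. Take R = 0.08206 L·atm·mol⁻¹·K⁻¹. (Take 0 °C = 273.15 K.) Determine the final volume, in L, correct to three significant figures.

V₂ ≈ 1.04 L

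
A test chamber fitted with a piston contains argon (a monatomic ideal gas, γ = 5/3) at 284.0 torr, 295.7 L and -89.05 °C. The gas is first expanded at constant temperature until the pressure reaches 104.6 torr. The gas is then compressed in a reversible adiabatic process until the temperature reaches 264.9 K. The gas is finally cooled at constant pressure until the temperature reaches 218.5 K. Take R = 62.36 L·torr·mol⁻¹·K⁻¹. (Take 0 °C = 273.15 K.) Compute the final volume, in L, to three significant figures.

Convert: T₁ = 184.1 K.
Isothermal, so P V is constant: T₂ = T₁; V₂ = V₁·(P₁/P₂) = 802.9 L.
Adiabatic (γ = 5/3), T V^(γ−1) and P V^γ constant: P₃ = P₂·(T₃/T₂)^(γ/(γ−1)) = 259.8 torr; V₃ = V₂·(T₂/T₃)^(1/(γ−1)) = 465.2 L.
P constant ⇒ V ∝ T: P₄ = P₃; V₄ = V₃·(T₄/T₃) = 383.7 L.

V₄ ≈ 384 L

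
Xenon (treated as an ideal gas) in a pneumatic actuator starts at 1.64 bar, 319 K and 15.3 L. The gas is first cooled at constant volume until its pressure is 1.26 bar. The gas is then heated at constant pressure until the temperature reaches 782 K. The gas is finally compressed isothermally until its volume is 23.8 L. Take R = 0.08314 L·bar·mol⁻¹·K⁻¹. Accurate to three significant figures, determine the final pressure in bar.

P₄ ≈ 2.58 bar

V constant ⇒ P ∝ T: V₂ = V₁; T₂ = T₁·(P₂/P₁) = 245.1 K.
Isobaric, so V/T is constant: P₃ = P₂; V₃ = V₂·(T₃/T₂) = 48.82 L.
Isothermal, so P V is constant: T₄ = T₃; P₄ = P₃·(V₃/V₄) = 2.584 bar.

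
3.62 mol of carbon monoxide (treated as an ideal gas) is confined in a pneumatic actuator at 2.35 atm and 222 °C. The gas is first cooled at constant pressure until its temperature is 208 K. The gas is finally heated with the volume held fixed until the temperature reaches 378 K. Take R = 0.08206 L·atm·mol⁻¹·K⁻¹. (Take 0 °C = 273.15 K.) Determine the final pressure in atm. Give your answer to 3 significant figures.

Convert: T₁ = 495.1 K.
From PV = nRT: V₁ = nRT₁/P₁ = 62.59 L.
P constant ⇒ V ∝ T: P₂ = P₁; V₂ = V₁·(T₂/T₁) = 26.29 L.
V constant ⇒ P ∝ T: V₃ = V₂; P₃ = P₂·(T₃/T₂) = 4.271 atm.

P₃ ≈ 4.27 atm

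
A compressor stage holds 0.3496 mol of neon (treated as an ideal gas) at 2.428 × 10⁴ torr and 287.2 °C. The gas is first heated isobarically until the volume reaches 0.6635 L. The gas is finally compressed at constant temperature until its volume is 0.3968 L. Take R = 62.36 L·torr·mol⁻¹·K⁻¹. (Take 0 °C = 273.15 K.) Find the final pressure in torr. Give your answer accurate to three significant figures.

Convert: T₁ = 560.3 K.
From PV = nRT: V₁ = nRT₁/P₁ = 0.5031 L.
P constant ⇒ V ∝ T: P₂ = P₁; T₂ = T₁·(V₂/V₁) = 738.9 K.
T constant ⇒ Boyle's law P V = const: T₃ = T₂; P₃ = P₂·(V₂/V₃) = 4.060e+04 torr.

P₃ ≈ 4.06e+04 torr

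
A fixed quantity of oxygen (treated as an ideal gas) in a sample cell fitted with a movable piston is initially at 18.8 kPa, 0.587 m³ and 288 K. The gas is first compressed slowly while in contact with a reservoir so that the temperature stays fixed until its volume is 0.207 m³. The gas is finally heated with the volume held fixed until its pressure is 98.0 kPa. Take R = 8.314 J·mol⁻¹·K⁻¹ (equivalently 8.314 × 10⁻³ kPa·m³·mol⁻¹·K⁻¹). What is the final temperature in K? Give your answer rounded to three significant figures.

T constant ⇒ Boyle's law P V = const: T₂ = T₁; P₂ = P₁·(V₁/V₂) = 53.31 kPa.
V constant ⇒ P ∝ T: V₃ = V₂; T₃ = T₂·(P₃/P₂) = 529.4 K.

T₃ ≈ 529 K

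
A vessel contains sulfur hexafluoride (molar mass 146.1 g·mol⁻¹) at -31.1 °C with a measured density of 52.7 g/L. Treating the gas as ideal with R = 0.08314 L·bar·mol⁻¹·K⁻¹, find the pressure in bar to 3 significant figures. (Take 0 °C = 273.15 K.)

ρ = PM/(RT) ⇒ P = ρRT/M = (52.7 × 0.08314 × 242.0) / 146.1

P ≈ 7.26 bar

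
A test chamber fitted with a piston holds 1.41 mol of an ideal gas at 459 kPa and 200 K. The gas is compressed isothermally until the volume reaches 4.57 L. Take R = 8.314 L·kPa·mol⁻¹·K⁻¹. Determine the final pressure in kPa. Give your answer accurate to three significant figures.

From PV = nRT: V₁ = nRT₁/P₁ = 5.108 L.
Isothermal, so P V is constant: T₂ = T₁; P₂ = P₁·(V₁/V₂) = 513.0 kPa.

P₂ ≈ 513 kPa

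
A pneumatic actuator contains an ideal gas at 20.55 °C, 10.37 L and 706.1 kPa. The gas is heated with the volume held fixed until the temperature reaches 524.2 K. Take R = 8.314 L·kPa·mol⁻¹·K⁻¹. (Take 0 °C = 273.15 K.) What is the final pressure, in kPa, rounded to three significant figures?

P₂ ≈ 1.26e+03 kPa

Convert: T₁ = 293.7 K.
V constant ⇒ P ∝ T: V₂ = V₁; P₂ = P₁·(T₂/T₁) = 1260 kPa.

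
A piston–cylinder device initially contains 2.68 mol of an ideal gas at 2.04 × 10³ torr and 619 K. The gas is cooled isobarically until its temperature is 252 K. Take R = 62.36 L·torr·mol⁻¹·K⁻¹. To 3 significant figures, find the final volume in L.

From PV = nRT: V₁ = nRT₁/P₁ = 50.71 L.
Isobaric, so V/T is constant: P₂ = P₁; V₂ = V₁·(T₂/T₁) = 20.64 L.

V₂ ≈ 20.6 L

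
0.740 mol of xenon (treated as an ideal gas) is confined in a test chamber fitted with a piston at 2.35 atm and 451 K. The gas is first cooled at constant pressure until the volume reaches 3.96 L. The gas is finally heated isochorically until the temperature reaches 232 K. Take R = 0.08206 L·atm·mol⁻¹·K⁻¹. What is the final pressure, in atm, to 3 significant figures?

From PV = nRT: V₁ = nRT₁/P₁ = 11.65 L.
Isobaric, so V/T is constant: P₂ = P₁; T₂ = T₁·(V₂/V₁) = 153.2 K.
Isochoric, so P/T is constant: V₃ = V₂; P₃ = P₂·(T₃/T₂) = 3.558 atm.

P₃ ≈ 3.56 atm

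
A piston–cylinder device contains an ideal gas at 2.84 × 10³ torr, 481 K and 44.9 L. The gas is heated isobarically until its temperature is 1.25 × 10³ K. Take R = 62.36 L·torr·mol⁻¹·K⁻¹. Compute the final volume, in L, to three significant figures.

V₂ ≈ 117 L

Isobaric, so V/T is constant: P₂ = P₁; V₂ = V₁·(T₂/T₁) = 116.7 L.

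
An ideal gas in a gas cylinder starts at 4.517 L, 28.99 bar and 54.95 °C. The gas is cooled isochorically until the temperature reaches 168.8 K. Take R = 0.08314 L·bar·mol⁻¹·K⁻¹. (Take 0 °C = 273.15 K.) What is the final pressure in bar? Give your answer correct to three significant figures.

Convert: T₁ = 328.1 K.
Isochoric, so P/T is constant: V₂ = V₁; P₂ = P₁·(T₂/T₁) = 14.91 bar.

P₂ ≈ 14.9 bar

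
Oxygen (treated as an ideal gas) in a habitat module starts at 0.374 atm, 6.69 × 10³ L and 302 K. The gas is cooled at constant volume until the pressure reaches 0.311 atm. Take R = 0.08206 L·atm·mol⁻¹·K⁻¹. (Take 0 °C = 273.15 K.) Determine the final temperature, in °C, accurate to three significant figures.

T₂ ≈ -22.0 °C

V constant ⇒ P ∝ T: V₂ = V₁; T₂ = T₁·(P₂/P₁) = 251.1 K.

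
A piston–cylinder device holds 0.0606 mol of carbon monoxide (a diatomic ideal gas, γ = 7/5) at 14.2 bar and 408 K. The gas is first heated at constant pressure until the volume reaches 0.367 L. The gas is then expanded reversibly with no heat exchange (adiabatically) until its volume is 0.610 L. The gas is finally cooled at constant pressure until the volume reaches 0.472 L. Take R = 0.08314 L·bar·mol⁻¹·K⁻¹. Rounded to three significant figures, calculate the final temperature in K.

T₄ ≈ 653 K

From PV = nRT: V₁ = nRT₁/P₁ = 0.1448 L.
P constant ⇒ V ∝ T: P₂ = P₁; T₂ = T₁·(V₂/V₁) = 1034 K.
Adiabatic (γ = 7/5), T V^(γ−1) and P V^γ constant: T₃ = T₂·(V₂/V₃)^(γ−1) = 844.1 K; P₃ = P₂·(V₂/V₃)^γ = 6.972 bar.
P constant ⇒ V ∝ T: P₄ = P₃; T₄ = T₃·(V₄/V₃) = 653.2 K.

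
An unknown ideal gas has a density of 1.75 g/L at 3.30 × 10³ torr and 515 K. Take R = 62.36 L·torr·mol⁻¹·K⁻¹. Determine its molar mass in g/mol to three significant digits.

ρ = PM/(RT) ⇒ M = ρRT/P = (1.75 × 62.36 × 515.0) / 3.30e+03

M ≈ 17.0 g/mol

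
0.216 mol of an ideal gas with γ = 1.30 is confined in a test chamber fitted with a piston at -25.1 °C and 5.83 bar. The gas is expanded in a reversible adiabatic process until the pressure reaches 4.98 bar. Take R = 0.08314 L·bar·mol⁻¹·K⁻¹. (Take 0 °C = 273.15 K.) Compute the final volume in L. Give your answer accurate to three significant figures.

Convert: T₁ = 248.0 K.
From PV = nRT: V₁ = nRT₁/P₁ = 0.7641 L.
Reversible adiabatic, γ = 1.30: T₂ = T₁·(P₂/P₁)^((γ−1)/γ) = 239.2 K; V₂ = V₁·(P₁/P₂)^(1/γ) = 0.8625 L.

V₂ ≈ 0.863 L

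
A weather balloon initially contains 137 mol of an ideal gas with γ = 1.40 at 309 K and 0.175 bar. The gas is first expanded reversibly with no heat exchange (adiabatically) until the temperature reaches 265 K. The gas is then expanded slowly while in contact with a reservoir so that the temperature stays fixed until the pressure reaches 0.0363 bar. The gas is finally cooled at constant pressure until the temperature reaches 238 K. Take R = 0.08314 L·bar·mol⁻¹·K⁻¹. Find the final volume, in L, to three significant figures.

V₄ ≈ 7.47e+04 L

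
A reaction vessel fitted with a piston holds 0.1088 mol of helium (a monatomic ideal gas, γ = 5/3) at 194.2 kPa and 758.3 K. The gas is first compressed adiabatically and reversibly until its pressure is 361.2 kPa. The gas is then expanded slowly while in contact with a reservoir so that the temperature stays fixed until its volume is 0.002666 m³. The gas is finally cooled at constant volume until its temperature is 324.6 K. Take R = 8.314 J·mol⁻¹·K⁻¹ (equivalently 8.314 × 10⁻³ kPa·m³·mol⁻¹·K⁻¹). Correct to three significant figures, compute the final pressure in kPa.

From PV = nRT: V₁ = nRT₁/P₁ = 0.003532 m³.
Adiabatic (γ = 5/3), T V^(γ−1) and P V^γ constant: T₂ = T₁·(P₂/P₁)^((γ−1)/γ) = 971.9 K; V₂ = V₁·(P₁/P₂)^(1/γ) = 0.002434 m³.
Isothermal, so P V is constant: T₃ = T₂; P₃ = P₂·(V₂/V₃) = 329.8 kPa.
Isochoric, so P/T is constant: V₄ = V₃; P₄ = P₃·(T₄/T₃) = 110.1 kPa.

P₄ ≈ 110 kPa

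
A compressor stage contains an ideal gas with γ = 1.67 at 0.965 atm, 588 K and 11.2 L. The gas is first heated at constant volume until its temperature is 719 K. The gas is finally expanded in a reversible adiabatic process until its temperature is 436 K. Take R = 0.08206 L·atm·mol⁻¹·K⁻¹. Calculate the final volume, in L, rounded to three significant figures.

Isochoric, so P/T is constant: V₂ = V₁; P₂ = P₁·(T₂/T₁) = 1.180 atm.
Adiabatic (γ = 1.67), T V^(γ−1) and P V^γ constant: P₃ = P₂·(T₃/T₂)^(γ/(γ−1)) = 0.3392 atm; V₃ = V₂·(T₂/T₃)^(1/(γ−1)) = 23.63 L.

V₃ ≈ 23.6 L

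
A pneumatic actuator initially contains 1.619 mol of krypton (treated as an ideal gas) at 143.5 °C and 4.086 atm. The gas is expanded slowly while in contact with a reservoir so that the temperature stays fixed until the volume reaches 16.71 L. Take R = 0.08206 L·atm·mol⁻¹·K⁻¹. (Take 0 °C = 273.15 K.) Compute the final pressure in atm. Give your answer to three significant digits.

Convert: T₁ = 416.6 K.
From PV = nRT: V₁ = nRT₁/P₁ = 13.55 L.
T constant ⇒ Boyle's law P V = const: T₂ = T₁; P₂ = P₁·(V₁/V₂) = 3.313 atm.

P₂ ≈ 3.31 atm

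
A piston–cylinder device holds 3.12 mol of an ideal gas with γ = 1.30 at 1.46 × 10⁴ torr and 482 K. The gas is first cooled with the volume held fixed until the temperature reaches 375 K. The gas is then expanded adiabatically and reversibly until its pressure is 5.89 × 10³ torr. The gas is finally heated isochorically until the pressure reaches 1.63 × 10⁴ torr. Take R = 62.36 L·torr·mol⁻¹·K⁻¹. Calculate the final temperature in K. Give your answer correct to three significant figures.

T₄ ≈ 892 K

From PV = nRT: V₁ = nRT₁/P₁ = 6.423 L.
Isochoric, so P/T is constant: V₂ = V₁; P₂ = P₁·(T₂/T₁) = 1.136e+04 torr.
Adiabatic (γ = 1.30), T V^(γ−1) and P V^γ constant: T₃ = T₂·(P₃/P₂)^((γ−1)/γ) = 322.3 K; V₃ = V₂·(P₂/P₃)^(1/γ) = 10.65 L.
V constant ⇒ P ∝ T: V₄ = V₃; T₄ = T₃·(P₄/P₃) = 891.8 K.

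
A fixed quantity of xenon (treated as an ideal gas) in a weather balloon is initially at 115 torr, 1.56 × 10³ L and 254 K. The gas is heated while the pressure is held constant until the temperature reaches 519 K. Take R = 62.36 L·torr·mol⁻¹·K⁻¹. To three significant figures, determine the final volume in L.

P constant ⇒ V ∝ T: P₂ = P₁; V₂ = V₁·(T₂/T₁) = 3188 L.

V₂ ≈ 3.19e+03 L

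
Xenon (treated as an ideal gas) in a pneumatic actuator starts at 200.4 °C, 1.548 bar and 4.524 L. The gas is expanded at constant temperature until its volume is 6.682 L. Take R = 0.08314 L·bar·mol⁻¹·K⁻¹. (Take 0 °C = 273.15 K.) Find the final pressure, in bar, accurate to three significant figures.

P₂ ≈ 1.05 bar

Convert: T₁ = 473.5 K.
Isothermal, so P V is constant: T₂ = T₁; P₂ = P₁·(V₁/V₂) = 1.048 bar.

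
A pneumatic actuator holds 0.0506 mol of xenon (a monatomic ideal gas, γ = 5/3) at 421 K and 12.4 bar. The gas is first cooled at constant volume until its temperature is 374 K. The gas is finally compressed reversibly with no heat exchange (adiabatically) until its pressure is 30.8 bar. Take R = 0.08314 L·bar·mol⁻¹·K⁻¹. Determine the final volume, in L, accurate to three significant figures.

V₃ ≈ 0.0771 L

From PV = nRT: V₁ = nRT₁/P₁ = 0.1428 L.
Isochoric, so P/T is constant: V₂ = V₁; P₂ = P₁·(T₂/T₁) = 11.02 bar.
Reversible adiabatic, γ = 5/3: T₃ = T₂·(P₃/P₂)^((γ−1)/γ) = 564.3 K; V₃ = V₂·(P₂/P₃)^(1/γ) = 0.07707 L.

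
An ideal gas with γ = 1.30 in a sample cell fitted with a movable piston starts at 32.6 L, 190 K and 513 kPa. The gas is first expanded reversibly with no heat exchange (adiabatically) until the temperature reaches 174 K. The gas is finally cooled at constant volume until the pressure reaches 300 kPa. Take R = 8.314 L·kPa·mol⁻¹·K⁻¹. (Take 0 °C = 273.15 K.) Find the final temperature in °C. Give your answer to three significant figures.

T₃ ≈ -124 °C

Reversible adiabatic, γ = 1.30: P₂ = P₁·(T₂/T₁)^(γ/(γ−1)) = 350.4 kPa; V₂ = V₁·(T₁/T₂)^(1/(γ−1)) = 43.71 L.
V constant ⇒ P ∝ T: V₃ = V₂; T₃ = T₂·(P₃/P₂) = 149.0 K.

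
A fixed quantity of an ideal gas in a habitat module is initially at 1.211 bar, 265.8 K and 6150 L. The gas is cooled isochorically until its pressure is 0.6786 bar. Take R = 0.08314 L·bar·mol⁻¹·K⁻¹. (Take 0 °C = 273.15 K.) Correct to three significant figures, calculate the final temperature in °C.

Isochoric, so P/T is constant: V₂ = V₁; T₂ = T₁·(P₂/P₁) = 148.9 K.

T₂ ≈ -124 °C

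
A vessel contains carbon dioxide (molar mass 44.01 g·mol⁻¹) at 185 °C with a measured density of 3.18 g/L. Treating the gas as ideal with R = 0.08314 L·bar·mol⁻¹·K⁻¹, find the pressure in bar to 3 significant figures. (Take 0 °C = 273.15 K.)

P ≈ 2.75 bar

ρ = PM/(RT) ⇒ P = ρRT/M = (3.18 × 0.08314 × 458.1) / 44.01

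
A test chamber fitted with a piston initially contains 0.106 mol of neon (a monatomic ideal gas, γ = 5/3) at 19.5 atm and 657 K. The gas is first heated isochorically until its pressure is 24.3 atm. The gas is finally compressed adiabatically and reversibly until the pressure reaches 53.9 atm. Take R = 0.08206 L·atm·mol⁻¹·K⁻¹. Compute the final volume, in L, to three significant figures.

V₃ ≈ 0.182 L

From PV = nRT: V₁ = nRT₁/P₁ = 0.2931 L.
V constant ⇒ P ∝ T: V₂ = V₁; T₂ = T₁·(P₂/P₁) = 818.7 K.
Adiabatic (γ = 5/3), T V^(γ−1) and P V^γ constant: T₃ = T₂·(P₃/P₂)^((γ−1)/γ) = 1126 K; V₃ = V₂·(P₂/P₃)^(1/γ) = 0.1817 L.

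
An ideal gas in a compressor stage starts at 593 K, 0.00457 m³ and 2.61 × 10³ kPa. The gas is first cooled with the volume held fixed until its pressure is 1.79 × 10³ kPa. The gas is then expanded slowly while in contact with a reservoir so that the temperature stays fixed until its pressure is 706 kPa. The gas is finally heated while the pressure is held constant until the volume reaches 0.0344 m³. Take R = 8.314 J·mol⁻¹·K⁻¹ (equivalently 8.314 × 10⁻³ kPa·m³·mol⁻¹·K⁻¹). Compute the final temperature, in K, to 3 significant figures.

T₄ ≈ 1.21e+03 K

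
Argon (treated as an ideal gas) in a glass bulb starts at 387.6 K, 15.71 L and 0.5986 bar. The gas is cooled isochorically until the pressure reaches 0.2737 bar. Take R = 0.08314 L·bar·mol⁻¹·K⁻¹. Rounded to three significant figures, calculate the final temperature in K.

Isochoric, so P/T is constant: V₂ = V₁; T₂ = T₁·(P₂/P₁) = 177.2 K.

T₂ ≈ 177 K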